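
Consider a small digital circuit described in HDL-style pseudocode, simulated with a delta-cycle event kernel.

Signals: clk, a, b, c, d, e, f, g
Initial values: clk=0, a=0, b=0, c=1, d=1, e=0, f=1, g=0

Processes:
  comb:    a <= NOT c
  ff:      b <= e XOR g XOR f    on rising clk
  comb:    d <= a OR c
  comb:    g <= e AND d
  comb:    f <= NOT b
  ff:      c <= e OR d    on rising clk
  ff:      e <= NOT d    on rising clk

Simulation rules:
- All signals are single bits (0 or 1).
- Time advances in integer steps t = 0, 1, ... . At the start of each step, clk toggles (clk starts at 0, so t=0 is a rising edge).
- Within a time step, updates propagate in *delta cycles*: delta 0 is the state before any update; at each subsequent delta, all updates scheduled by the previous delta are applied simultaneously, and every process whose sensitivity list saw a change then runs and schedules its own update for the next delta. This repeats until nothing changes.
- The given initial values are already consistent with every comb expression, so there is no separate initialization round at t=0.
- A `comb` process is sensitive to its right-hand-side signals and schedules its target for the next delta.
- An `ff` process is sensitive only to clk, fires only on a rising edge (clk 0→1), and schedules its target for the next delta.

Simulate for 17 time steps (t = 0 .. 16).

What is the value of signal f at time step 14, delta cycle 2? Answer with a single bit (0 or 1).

0

t=0 Δ0: clk=0 d=1 e=0 g=0 c=1 b=0 a=0 f=1
  Δ1: clk:0→1
  Δ2: b:0→1
  Δ3: f:1→0
  (3Δ to stable)
t=1 Δ0: clk=1 d=1 e=0 g=0 c=1 b=1 a=0 f=0
  Δ1: clk:1→0
  (1Δ to stable)
t=2 Δ0: clk=0 d=1 e=0 g=0 c=1 b=1 a=0 f=0
  Δ1: clk:0→1
  Δ2: b:1→0
  Δ3: f:0→1
  (3Δ to stable)
t=3 Δ0: clk=1 d=1 e=0 g=0 c=1 b=0 a=0 f=1
  Δ1: clk:1→0
  (1Δ to stable)
t=4 Δ0: clk=0 d=1 e=0 g=0 c=1 b=0 a=0 f=1
  Δ1: clk:0→1
  Δ2: b:0→1
  Δ3: f:1→0
  (3Δ to stable)
t=5 Δ0: clk=1 d=1 e=0 g=0 c=1 b=1 a=0 f=0
  Δ1: clk:1→0
  (1Δ to stable)
t=6 Δ0: clk=0 d=1 e=0 g=0 c=1 b=1 a=0 f=0
  Δ1: clk:0→1
  Δ2: b:1→0
  Δ3: f:0→1
  (3Δ to stable)
t=7 Δ0: clk=1 d=1 e=0 g=0 c=1 b=0 a=0 f=1
  Δ1: clk:1→0
  (1Δ to stable)
t=8 Δ0: clk=0 d=1 e=0 g=0 c=1 b=0 a=0 f=1
  Δ1: clk:0→1
  Δ2: b:0→1
  Δ3: f:1→0
  (3Δ to stable)
t=9 Δ0: clk=1 d=1 e=0 g=0 c=1 b=1 a=0 f=0
  Δ1: clk:1→0
  (1Δ to stable)
t=10 Δ0: clk=0 d=1 e=0 g=0 c=1 b=1 a=0 f=0
  Δ1: clk:0→1
  Δ2: b:1→0
  Δ3: f:0→1
  (3Δ to stable)
t=11 Δ0: clk=1 d=1 e=0 g=0 c=1 b=0 a=0 f=1
  Δ1: clk:1→0
  (1Δ to stable)
t=12 Δ0: clk=0 d=1 e=0 g=0 c=1 b=0 a=0 f=1
  Δ1: clk:0→1
  Δ2: b:0→1
  Δ3: f:1→0
  (3Δ to stable)
t=13 Δ0: clk=1 d=1 e=0 g=0 c=1 b=1 a=0 f=0
  Δ1: clk:1→0
  (1Δ to stable)
t=14 Δ0: clk=0 d=1 e=0 g=0 c=1 b=1 a=0 f=0
  Δ1: clk:0→1
  Δ2: b:1→0
  Δ3: f:0→1
  (3Δ to stable)
t=15 Δ0: clk=1 d=1 e=0 g=0 c=1 b=0 a=0 f=1
  Δ1: clk:1→0
  (1Δ to stable)
t=16 Δ0: clk=0 d=1 e=0 g=0 c=1 b=0 a=0 f=1
  Δ1: clk:0→1
  Δ2: b:0→1
  Δ3: f:1→0
  (3Δ to stable)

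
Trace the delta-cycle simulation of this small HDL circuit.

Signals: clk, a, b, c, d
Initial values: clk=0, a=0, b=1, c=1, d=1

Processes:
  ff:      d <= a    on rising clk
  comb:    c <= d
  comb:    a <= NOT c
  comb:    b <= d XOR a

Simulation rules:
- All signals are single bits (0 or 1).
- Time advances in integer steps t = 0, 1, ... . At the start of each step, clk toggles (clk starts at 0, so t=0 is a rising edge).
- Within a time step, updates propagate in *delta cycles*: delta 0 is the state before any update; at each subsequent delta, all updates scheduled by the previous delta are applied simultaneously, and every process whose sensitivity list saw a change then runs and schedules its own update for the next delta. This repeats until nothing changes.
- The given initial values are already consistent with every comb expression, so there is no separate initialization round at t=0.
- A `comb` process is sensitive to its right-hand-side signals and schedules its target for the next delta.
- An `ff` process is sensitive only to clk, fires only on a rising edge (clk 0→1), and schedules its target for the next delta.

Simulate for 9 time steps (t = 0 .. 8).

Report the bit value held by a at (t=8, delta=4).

1

[bits: d,clk,c,b,a]
t=0: Δ0=10110 Δ1=11110 Δ2=01110 Δ3=01000 Δ4=01001 Δ5=01011 | 5Δ
t=1: Δ0=01011 Δ1=00011 | 1Δ
t=2: Δ0=00011 Δ1=01011 Δ2=11011 Δ3=11101 Δ4=11100 Δ5=11110 | 5Δ
t=3: Δ0=11110 Δ1=10110 | 1Δ
t=4: Δ0=10110 Δ1=11110 Δ2=01110 Δ3=01000 Δ4=01001 Δ5=01011 | 5Δ
t=5: Δ0=01011 Δ1=00011 | 1Δ
t=6: Δ0=00011 Δ1=01011 Δ2=11011 Δ3=11101 Δ4=11100 Δ5=11110 | 5Δ
t=7: Δ0=11110 Δ1=10110 | 1Δ
t=8: Δ0=10110 Δ1=11110 Δ2=01110 Δ3=01000 Δ4=01001 Δ5=01011 | 5Δ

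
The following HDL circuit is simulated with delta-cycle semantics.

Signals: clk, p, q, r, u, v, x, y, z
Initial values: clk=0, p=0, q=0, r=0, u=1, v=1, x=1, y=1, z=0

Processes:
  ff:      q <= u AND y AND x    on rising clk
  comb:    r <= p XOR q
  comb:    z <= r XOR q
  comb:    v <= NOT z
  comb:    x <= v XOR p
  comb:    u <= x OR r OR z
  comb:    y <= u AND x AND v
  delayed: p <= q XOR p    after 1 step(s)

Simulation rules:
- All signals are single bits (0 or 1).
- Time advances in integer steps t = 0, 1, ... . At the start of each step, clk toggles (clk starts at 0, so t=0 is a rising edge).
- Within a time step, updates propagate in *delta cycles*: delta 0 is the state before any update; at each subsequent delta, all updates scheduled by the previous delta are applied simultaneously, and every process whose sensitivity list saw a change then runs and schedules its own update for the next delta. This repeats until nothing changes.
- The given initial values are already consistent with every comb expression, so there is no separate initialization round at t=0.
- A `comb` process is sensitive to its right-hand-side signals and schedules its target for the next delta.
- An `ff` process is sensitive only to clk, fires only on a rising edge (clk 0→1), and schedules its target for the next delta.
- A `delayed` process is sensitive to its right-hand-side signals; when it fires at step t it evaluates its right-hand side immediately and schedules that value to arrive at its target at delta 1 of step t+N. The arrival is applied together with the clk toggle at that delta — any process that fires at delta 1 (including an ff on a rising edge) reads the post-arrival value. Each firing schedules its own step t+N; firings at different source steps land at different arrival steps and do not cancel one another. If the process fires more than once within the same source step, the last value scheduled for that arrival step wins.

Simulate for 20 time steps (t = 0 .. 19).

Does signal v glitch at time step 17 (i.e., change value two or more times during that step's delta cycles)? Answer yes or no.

t=0 Δ0: y=1 x=1 q=0 u=1 z=0 r=0 v=1 clk=0 p=0
  Δ1: clk:0→1
  Δ2: q:0→1
  Δ3: z:0→1, r:0→1
  Δ4: z:1→0, v:1→0
  Δ5: y:1→0, x:1→0, v:0→1
  Δ6: x:0→1
  Δ7: y:0→1
  (7Δ to stable)
t=1 Δ0: y=1 x=1 q=1 u=1 z=0 r=1 v=1 clk=1 p=0
  Δ1: clk:1→0, p:0→1
  Δ2: x:1→0, r:1→0
  Δ3: y:1→0, u:1→0, z:0→1
  Δ4: u:0→1, v:1→0
  Δ5: x:0→1
  (5Δ to stable)
t=2 Δ0: y=0 x=1 q=1 u=1 z=1 r=0 v=0 clk=0 p=1
  Δ1: clk:0→1, p:1→0
  Δ2: x:1→0, q:1→0, r:0→1
  Δ3: r:1→0
  Δ4: z:1→0
  Δ5: u:1→0, v:0→1
  Δ6: x:0→1
  Δ7: u:0→1
  Δ8: y:0→1
  (8Δ to stable)
t=3 Δ0: y=1 x=1 q=0 u=1 z=0 r=0 v=1 clk=1 p=0
  Δ1: clk:1→0
  (1Δ to stable)
t=4 Δ0: y=1 x=1 q=0 u=1 z=0 r=0 v=1 clk=0 p=0
  Δ1: clk:0→1
  Δ2: q:0→1
  Δ3: z:0→1, r:0→1
  Δ4: z:1→0, v:1→0
  Δ5: y:1→0, x:1→0, v:0→1
  Δ6: x:0→1
  Δ7: y:0→1
  (7Δ to stable)
t=5 Δ0: y=1 x=1 q=1 u=1 z=0 r=1 v=1 clk=1 p=0
  Δ1: clk:1→0, p:0→1
  Δ2: x:1→0, r:1→0
  Δ3: y:1→0, u:1→0, z:0→1
  Δ4: u:0→1, v:1→0
  Δ5: x:0→1
  (5Δ to stable)
t=6 Δ0: y=0 x=1 q=1 u=1 z=1 r=0 v=0 clk=0 p=1
  Δ1: clk:0→1, p:1→0
  Δ2: x:1→0, q:1→0, r:0→1
  Δ3: r:1→0
  Δ4: z:1→0
  Δ5: u:1→0, v:0→1
  Δ6: x:0→1
  Δ7: u:0→1
  Δ8: y:0→1
  (8Δ to stable)
t=7 Δ0: y=1 x=1 q=0 u=1 z=0 r=0 v=1 clk=1 p=0
  Δ1: clk:1→0
  (1Δ to stable)
t=8 Δ0: y=1 x=1 q=0 u=1 z=0 r=0 v=1 clk=0 p=0
  Δ1: clk:0→1
  Δ2: q:0→1
  Δ3: z:0→1, r:0→1
  Δ4: z:1→0, v:1→0
  Δ5: y:1→0, x:1→0, v:0→1
  Δ6: x:0→1
  Δ7: y:0→1
  (7Δ to stable)
t=9 Δ0: y=1 x=1 q=1 u=1 z=0 r=1 v=1 clk=1 p=0
  Δ1: clk:1→0, p:0→1
  Δ2: x:1→0, r:1→0
  Δ3: y:1→0, u:1→0, z:0→1
  Δ4: u:0→1, v:1→0
  Δ5: x:0→1
  (5Δ to stable)
t=10 Δ0: y=0 x=1 q=1 u=1 z=1 r=0 v=0 clk=0 p=1
  Δ1: clk:0→1, p:1→0
  Δ2: x:1→0, q:1→0, r:0→1
  Δ3: r:1→0
  Δ4: z:1→0
  Δ5: u:1→0, v:0→1
  Δ6: x:0→1
  Δ7: u:0→1
  Δ8: y:0→1
  (8Δ to stable)
t=11 Δ0: y=1 x=1 q=0 u=1 z=0 r=0 v=1 clk=1 p=0
  Δ1: clk:1→0
  (1Δ to stable)
t=12 Δ0: y=1 x=1 q=0 u=1 z=0 r=0 v=1 clk=0 p=0
  Δ1: clk:0→1
  Δ2: q:0→1
  Δ3: z:0→1, r:0→1
  Δ4: z:1→0, v:1→0
  Δ5: y:1→0, x:1→0, v:0→1
  Δ6: x:0→1
  Δ7: y:0→1
  (7Δ to stable)
t=13 Δ0: y=1 x=1 q=1 u=1 z=0 r=1 v=1 clk=1 p=0
  Δ1: clk:1→0, p:0→1
  Δ2: x:1→0, r:1→0
  Δ3: y:1→0, u:1→0, z:0→1
  Δ4: u:0→1, v:1→0
  Δ5: x:0→1
  (5Δ to stable)
t=14 Δ0: y=0 x=1 q=1 u=1 z=1 r=0 v=0 clk=0 p=1
  Δ1: clk:0→1, p:1→0
  Δ2: x:1→0, q:1→0, r:0→1
  Δ3: r:1→0
  Δ4: z:1→0
  Δ5: u:1→0, v:0→1
  Δ6: x:0→1
  Δ7: u:0→1
  Δ8: y:0→1
  (8Δ to stable)
t=15 Δ0: y=1 x=1 q=0 u=1 z=0 r=0 v=1 clk=1 p=0
  Δ1: clk:1→0
  (1Δ to stable)
t=16 Δ0: y=1 x=1 q=0 u=1 z=0 r=0 v=1 clk=0 p=0
  Δ1: clk:0→1
  Δ2: q:0→1
  Δ3: z:0→1, r:0→1
  Δ4: z:1→0, v:1→0
  Δ5: y:1→0, x:1→0, v:0→1
  Δ6: x:0→1
  Δ7: y:0→1
  (7Δ to stable)
t=17 Δ0: y=1 x=1 q=1 u=1 z=0 r=1 v=1 clk=1 p=0
  Δ1: clk:1→0, p:0→1
  Δ2: x:1→0, r:1→0
  Δ3: y:1→0, u:1→0, z:0→1
  Δ4: u:0→1, v:1→0
  Δ5: x:0→1
  (5Δ to stable)
t=18 Δ0: y=0 x=1 q=1 u=1 z=1 r=0 v=0 clk=0 p=1
  Δ1: clk:0→1, p:1→0
  Δ2: x:1→0, q:1→0, r:0→1
  Δ3: r:1→0
  Δ4: z:1→0
  Δ5: u:1→0, v:0→1
  Δ6: x:0→1
  Δ7: u:0→1
  Δ8: y:0→1
  (8Δ to stable)
t=19 Δ0: y=1 x=1 q=0 u=1 z=0 r=0 v=1 clk=1 p=0
  Δ1: clk:1→0
  (1Δ to stable)

no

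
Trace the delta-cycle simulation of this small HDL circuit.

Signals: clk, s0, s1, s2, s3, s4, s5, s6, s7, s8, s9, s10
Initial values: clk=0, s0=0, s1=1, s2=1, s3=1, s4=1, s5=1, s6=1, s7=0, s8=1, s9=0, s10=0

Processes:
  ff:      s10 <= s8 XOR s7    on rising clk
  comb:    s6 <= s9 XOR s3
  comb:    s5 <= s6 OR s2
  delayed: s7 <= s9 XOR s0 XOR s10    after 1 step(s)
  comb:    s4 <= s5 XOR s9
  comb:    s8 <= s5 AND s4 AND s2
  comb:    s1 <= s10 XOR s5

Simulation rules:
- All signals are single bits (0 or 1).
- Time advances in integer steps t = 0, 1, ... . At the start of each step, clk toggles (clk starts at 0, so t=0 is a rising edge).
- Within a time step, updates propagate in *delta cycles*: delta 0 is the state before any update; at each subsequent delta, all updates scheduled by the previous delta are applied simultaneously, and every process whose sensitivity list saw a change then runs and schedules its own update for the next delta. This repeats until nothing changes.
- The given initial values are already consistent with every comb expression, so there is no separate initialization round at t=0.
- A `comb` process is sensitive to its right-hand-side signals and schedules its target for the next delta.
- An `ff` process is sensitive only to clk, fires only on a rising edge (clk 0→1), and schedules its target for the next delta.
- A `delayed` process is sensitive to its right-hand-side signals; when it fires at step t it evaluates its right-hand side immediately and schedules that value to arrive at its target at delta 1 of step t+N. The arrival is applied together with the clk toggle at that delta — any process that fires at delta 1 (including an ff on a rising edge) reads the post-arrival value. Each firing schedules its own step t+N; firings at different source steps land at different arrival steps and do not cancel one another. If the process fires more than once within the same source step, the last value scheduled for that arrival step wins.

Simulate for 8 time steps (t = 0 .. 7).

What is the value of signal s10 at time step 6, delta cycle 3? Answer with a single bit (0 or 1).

0

t=0 Δ0: s4=1 s0=0 s2=1 s8=1 s9=0 s3=1 clk=0 s6=1 s7=0 s10=0 s1=1 s5=1
  Δ1: clk:0→1
  Δ2: s10:0→1
  Δ3: s1:1→0
  (3Δ to stable)
t=1 Δ0: s4=1 s0=0 s2=1 s8=1 s9=0 s3=1 clk=1 s6=1 s7=0 s10=1 s1=0 s5=1
  Δ1: clk:1→0, s7:0→1
  (1Δ to stable)
t=2 Δ0: s4=1 s0=0 s2=1 s8=1 s9=0 s3=1 clk=0 s6=1 s7=1 s10=1 s1=0 s5=1
  Δ1: clk:0→1
  Δ2: s10:1→0
  Δ3: s1:0→1
  (3Δ to stable)
t=3 Δ0: s4=1 s0=0 s2=1 s8=1 s9=0 s3=1 clk=1 s6=1 s7=1 s10=0 s1=1 s5=1
  Δ1: clk:1→0, s7:1→0
  (1Δ to stable)
t=4 Δ0: s4=1 s0=0 s2=1 s8=1 s9=0 s3=1 clk=0 s6=1 s7=0 s10=0 s1=1 s5=1
  Δ1: clk:0→1
  Δ2: s10:0→1
  Δ3: s1:1→0
  (3Δ to stable)
t=5 Δ0: s4=1 s0=0 s2=1 s8=1 s9=0 s3=1 clk=1 s6=1 s7=0 s10=1 s1=0 s5=1
  Δ1: clk:1→0, s7:0→1
  (1Δ to stable)
t=6 Δ0: s4=1 s0=0 s2=1 s8=1 s9=0 s3=1 clk=0 s6=1 s7=1 s10=1 s1=0 s5=1
  Δ1: clk:0→1
  Δ2: s10:1→0
  Δ3: s1:0→1
  (3Δ to stable)
t=7 Δ0: s4=1 s0=0 s2=1 s8=1 s9=0 s3=1 clk=1 s6=1 s7=1 s10=0 s1=1 s5=1
  Δ1: clk:1→0, s7:1→0
  (1Δ to stable)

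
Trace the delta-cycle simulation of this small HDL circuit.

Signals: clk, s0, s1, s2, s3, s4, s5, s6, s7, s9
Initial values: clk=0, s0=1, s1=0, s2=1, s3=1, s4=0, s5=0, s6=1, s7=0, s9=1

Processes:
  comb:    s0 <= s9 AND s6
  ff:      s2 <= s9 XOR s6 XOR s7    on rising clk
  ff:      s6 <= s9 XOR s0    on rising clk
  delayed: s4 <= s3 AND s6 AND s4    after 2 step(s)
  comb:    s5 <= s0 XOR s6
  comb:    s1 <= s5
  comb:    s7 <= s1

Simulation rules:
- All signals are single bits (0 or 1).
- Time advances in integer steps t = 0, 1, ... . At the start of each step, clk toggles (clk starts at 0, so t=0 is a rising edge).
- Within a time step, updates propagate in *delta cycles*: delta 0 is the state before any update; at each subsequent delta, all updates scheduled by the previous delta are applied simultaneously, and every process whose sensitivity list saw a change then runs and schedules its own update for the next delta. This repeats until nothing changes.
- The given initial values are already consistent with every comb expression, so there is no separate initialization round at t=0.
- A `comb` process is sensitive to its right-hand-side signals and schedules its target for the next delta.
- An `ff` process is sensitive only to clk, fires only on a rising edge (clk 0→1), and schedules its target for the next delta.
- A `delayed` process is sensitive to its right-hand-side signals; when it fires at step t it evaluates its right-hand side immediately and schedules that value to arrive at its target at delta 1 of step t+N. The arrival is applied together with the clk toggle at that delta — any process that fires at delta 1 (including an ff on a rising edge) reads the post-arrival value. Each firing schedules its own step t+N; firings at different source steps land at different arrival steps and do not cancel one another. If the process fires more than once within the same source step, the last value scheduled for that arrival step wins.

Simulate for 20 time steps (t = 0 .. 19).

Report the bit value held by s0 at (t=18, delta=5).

t=0 Δ0: clk=0 s7=0 s5=0 s9=1 s1=0 s3=1 s6=1 s2=1 s0=1 s4=0
  Δ1: clk:0→1
  Δ2: s6:1→0, s2:1→0
  Δ3: s5:0→1, s0:1→0
  Δ4: s5:1→0, s1:0→1
  Δ5: s7:0→1, s1:1→0
  Δ6: s7:1→0
  (6Δ to stable)
t=1 Δ0: clk=1 s7=0 s5=0 s9=1 s1=0 s3=1 s6=0 s2=0 s0=0 s4=0
  Δ1: clk:1→0
  (1Δ to stable)
t=2 Δ0: clk=0 s7=0 s5=0 s9=1 s1=0 s3=1 s6=0 s2=0 s0=0 s4=0
  Δ1: clk:0→1
  Δ2: s6:0→1, s2:0→1
  Δ3: s5:0→1, s0:0→1
  Δ4: s5:1→0, s1:0→1
  Δ5: s7:0→1, s1:1→0
  Δ6: s7:1→0
  (6Δ to stable)
t=3 Δ0: clk=1 s7=0 s5=0 s9=1 s1=0 s3=1 s6=1 s2=1 s0=1 s4=0
  Δ1: clk:1→0
  (1Δ to stable)
t=4 Δ0: clk=0 s7=0 s5=0 s9=1 s1=0 s3=1 s6=1 s2=1 s0=1 s4=0
  Δ1: clk:0→1
  Δ2: s6:1→0, s2:1→0
  Δ3: s5:0→1, s0:1→0
  Δ4: s5:1→0, s1:0→1
  Δ5: s7:0→1, s1:1→0
  Δ6: s7:1→0
  (6Δ to stable)
t=5 Δ0: clk=1 s7=0 s5=0 s9=1 s1=0 s3=1 s6=0 s2=0 s0=0 s4=0
  Δ1: clk:1→0
  (1Δ to stable)
t=6 Δ0: clk=0 s7=0 s5=0 s9=1 s1=0 s3=1 s6=0 s2=0 s0=0 s4=0
  Δ1: clk:0→1
  Δ2: s6:0→1, s2:0→1
  Δ3: s5:0→1, s0:0→1
  Δ4: s5:1→0, s1:0→1
  Δ5: s7:0→1, s1:1→0
  Δ6: s7:1→0
  (6Δ to stable)
t=7 Δ0: clk=1 s7=0 s5=0 s9=1 s1=0 s3=1 s6=1 s2=1 s0=1 s4=0
  Δ1: clk:1→0
  (1Δ to stable)
t=8 Δ0: clk=0 s7=0 s5=0 s9=1 s1=0 s3=1 s6=1 s2=1 s0=1 s4=0
  Δ1: clk:0→1
  Δ2: s6:1→0, s2:1→0
  Δ3: s5:0→1, s0:1→0
  Δ4: s5:1→0, s1:0→1
  Δ5: s7:0→1, s1:1→0
  Δ6: s7:1→0
  (6Δ to stable)
t=9 Δ0: clk=1 s7=0 s5=0 s9=1 s1=0 s3=1 s6=0 s2=0 s0=0 s4=0
  Δ1: clk:1→0
  (1Δ to stable)
t=10 Δ0: clk=0 s7=0 s5=0 s9=1 s1=0 s3=1 s6=0 s2=0 s0=0 s4=0
  Δ1: clk:0→1
  Δ2: s6:0→1, s2:0→1
  Δ3: s5:0→1, s0:0→1
  Δ4: s5:1→0, s1:0→1
  Δ5: s7:0→1, s1:1→0
  Δ6: s7:1→0
  (6Δ to stable)
t=11 Δ0: clk=1 s7=0 s5=0 s9=1 s1=0 s3=1 s6=1 s2=1 s0=1 s4=0
  Δ1: clk:1→0
  (1Δ to stable)
t=12 Δ0: clk=0 s7=0 s5=0 s9=1 s1=0 s3=1 s6=1 s2=1 s0=1 s4=0
  Δ1: clk:0→1
  Δ2: s6:1→0, s2:1→0
  Δ3: s5:0→1, s0:1→0
  Δ4: s5:1→0, s1:0→1
  Δ5: s7:0→1, s1:1→0
  Δ6: s7:1→0
  (6Δ to stable)
t=13 Δ0: clk=1 s7=0 s5=0 s9=1 s1=0 s3=1 s6=0 s2=0 s0=0 s4=0
  Δ1: clk:1→0
  (1Δ to stable)
t=14 Δ0: clk=0 s7=0 s5=0 s9=1 s1=0 s3=1 s6=0 s2=0 s0=0 s4=0
  Δ1: clk:0→1
  Δ2: s6:0→1, s2:0→1
  Δ3: s5:0→1, s0:0→1
  Δ4: s5:1→0, s1:0→1
  Δ5: s7:0→1, s1:1→0
  Δ6: s7:1→0
  (6Δ to stable)
t=15 Δ0: clk=1 s7=0 s5=0 s9=1 s1=0 s3=1 s6=1 s2=1 s0=1 s4=0
  Δ1: clk:1→0
  (1Δ to stable)
t=16 Δ0: clk=0 s7=0 s5=0 s9=1 s1=0 s3=1 s6=1 s2=1 s0=1 s4=0
  Δ1: clk:0→1
  Δ2: s6:1→0, s2:1→0
  Δ3: s5:0→1, s0:1→0
  Δ4: s5:1→0, s1:0→1
  Δ5: s7:0→1, s1:1→0
  Δ6: s7:1→0
  (6Δ to stable)
t=17 Δ0: clk=1 s7=0 s5=0 s9=1 s1=0 s3=1 s6=0 s2=0 s0=0 s4=0
  Δ1: clk:1→0
  (1Δ to stable)
t=18 Δ0: clk=0 s7=0 s5=0 s9=1 s1=0 s3=1 s6=0 s2=0 s0=0 s4=0
  Δ1: clk:0→1
  Δ2: s6:0→1, s2:0→1
  Δ3: s5:0→1, s0:0→1
  Δ4: s5:1→0, s1:0→1
  Δ5: s7:0→1, s1:1→0
  Δ6: s7:1→0
  (6Δ to stable)
t=19 Δ0: clk=1 s7=0 s5=0 s9=1 s1=0 s3=1 s6=1 s2=1 s0=1 s4=0
  Δ1: clk:1→0
  (1Δ to stable)

1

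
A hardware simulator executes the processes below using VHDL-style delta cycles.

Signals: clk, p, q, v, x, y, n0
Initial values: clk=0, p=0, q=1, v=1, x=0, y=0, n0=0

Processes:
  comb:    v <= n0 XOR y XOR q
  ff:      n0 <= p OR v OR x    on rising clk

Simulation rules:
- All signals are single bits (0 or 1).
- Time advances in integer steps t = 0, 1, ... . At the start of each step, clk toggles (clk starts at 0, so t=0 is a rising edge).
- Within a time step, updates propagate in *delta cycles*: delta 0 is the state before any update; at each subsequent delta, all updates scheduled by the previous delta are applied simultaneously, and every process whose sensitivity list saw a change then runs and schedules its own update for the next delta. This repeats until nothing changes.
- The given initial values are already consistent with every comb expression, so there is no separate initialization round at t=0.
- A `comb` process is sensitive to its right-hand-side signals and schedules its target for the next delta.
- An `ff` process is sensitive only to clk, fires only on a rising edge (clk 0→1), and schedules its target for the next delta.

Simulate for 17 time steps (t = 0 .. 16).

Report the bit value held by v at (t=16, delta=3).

0

t=0 Δ0: x=0 v=1 y=0 clk=0 n0=0 q=1 p=0
  Δ1: clk:0→1
  Δ2: n0:0→1
  Δ3: v:1→0
  (3Δ to stable)
t=1 Δ0: x=0 v=0 y=0 clk=1 n0=1 q=1 p=0
  Δ1: clk:1→0
  (1Δ to stable)
t=2 Δ0: x=0 v=0 y=0 clk=0 n0=1 q=1 p=0
  Δ1: clk:0→1
  Δ2: n0:1→0
  Δ3: v:0→1
  (3Δ to stable)
t=3 Δ0: x=0 v=1 y=0 clk=1 n0=0 q=1 p=0
  Δ1: clk:1→0
  (1Δ to stable)
t=4 Δ0: x=0 v=1 y=0 clk=0 n0=0 q=1 p=0
  Δ1: clk:0→1
  Δ2: n0:0→1
  Δ3: v:1→0
  (3Δ to stable)
t=5 Δ0: x=0 v=0 y=0 clk=1 n0=1 q=1 p=0
  Δ1: clk:1→0
  (1Δ to stable)
t=6 Δ0: x=0 v=0 y=0 clk=0 n0=1 q=1 p=0
  Δ1: clk:0→1
  Δ2: n0:1→0
  Δ3: v:0→1
  (3Δ to stable)
t=7 Δ0: x=0 v=1 y=0 clk=1 n0=0 q=1 p=0
  Δ1: clk:1→0
  (1Δ to stable)
t=8 Δ0: x=0 v=1 y=0 clk=0 n0=0 q=1 p=0
  Δ1: clk:0→1
  Δ2: n0:0→1
  Δ3: v:1→0
  (3Δ to stable)
t=9 Δ0: x=0 v=0 y=0 clk=1 n0=1 q=1 p=0
  Δ1: clk:1→0
  (1Δ to stable)
t=10 Δ0: x=0 v=0 y=0 clk=0 n0=1 q=1 p=0
  Δ1: clk:0→1
  Δ2: n0:1→0
  Δ3: v:0→1
  (3Δ to stable)
t=11 Δ0: x=0 v=1 y=0 clk=1 n0=0 q=1 p=0
  Δ1: clk:1→0
  (1Δ to stable)
t=12 Δ0: x=0 v=1 y=0 clk=0 n0=0 q=1 p=0
  Δ1: clk:0→1
  Δ2: n0:0→1
  Δ3: v:1→0
  (3Δ to stable)
t=13 Δ0: x=0 v=0 y=0 clk=1 n0=1 q=1 p=0
  Δ1: clk:1→0
  (1Δ to stable)
t=14 Δ0: x=0 v=0 y=0 clk=0 n0=1 q=1 p=0
  Δ1: clk:0→1
  Δ2: n0:1→0
  Δ3: v:0→1
  (3Δ to stable)
t=15 Δ0: x=0 v=1 y=0 clk=1 n0=0 q=1 p=0
  Δ1: clk:1→0
  (1Δ to stable)
t=16 Δ0: x=0 v=1 y=0 clk=0 n0=0 q=1 p=0
  Δ1: clk:0→1
  Δ2: n0:0→1
  Δ3: v:1→0
  (3Δ to stable)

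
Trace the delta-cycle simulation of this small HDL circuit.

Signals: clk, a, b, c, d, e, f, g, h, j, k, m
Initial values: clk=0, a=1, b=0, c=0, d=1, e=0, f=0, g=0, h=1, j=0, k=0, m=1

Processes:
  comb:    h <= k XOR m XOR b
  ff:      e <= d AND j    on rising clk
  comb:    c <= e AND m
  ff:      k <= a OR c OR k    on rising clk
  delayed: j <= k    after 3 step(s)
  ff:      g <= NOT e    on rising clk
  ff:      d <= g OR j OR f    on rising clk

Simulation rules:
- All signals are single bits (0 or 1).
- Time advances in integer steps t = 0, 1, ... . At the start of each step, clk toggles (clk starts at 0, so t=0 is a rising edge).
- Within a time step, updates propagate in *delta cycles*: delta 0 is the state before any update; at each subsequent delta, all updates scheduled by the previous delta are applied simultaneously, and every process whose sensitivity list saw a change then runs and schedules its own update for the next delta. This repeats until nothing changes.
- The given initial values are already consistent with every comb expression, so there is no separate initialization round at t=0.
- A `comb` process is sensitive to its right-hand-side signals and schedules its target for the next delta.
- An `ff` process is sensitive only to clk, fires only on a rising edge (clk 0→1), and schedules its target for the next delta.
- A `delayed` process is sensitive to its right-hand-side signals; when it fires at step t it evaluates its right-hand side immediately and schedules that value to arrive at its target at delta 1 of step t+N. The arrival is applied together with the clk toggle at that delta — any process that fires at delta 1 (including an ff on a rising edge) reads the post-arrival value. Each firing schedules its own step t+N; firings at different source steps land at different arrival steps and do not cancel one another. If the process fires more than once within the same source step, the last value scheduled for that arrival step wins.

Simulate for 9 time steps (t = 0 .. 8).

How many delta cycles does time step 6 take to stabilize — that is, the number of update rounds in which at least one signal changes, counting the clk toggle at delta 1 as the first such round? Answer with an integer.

2

[bits: g,f,c,a,j,b,m,h,d,k,e,clk]
t=0: Δ0=000100111000 Δ1=000100111001 Δ2=100100110101 Δ3=100100100101 | 3Δ
t=1: Δ0=100100100101 Δ1=100100100100 | 1Δ
t=2: Δ0=100100100100 Δ1=100100100101 Δ2=100100101101 | 2Δ
t=3: Δ0=100100101101 Δ1=100110101100 | 1Δ
t=4: Δ0=100110101100 Δ1=100110101101 Δ2=100110101111 Δ3=101110101111 | 3Δ
t=5: Δ0=101110101111 Δ1=101110101110 | 1Δ
t=6: Δ0=101110101110 Δ1=101110101111 Δ2=001110101111 | 2Δ
t=7: Δ0=001110101111 Δ1=001110101110 | 1Δ
t=8: Δ0=001110101110 Δ1=001110101111 | 1Δ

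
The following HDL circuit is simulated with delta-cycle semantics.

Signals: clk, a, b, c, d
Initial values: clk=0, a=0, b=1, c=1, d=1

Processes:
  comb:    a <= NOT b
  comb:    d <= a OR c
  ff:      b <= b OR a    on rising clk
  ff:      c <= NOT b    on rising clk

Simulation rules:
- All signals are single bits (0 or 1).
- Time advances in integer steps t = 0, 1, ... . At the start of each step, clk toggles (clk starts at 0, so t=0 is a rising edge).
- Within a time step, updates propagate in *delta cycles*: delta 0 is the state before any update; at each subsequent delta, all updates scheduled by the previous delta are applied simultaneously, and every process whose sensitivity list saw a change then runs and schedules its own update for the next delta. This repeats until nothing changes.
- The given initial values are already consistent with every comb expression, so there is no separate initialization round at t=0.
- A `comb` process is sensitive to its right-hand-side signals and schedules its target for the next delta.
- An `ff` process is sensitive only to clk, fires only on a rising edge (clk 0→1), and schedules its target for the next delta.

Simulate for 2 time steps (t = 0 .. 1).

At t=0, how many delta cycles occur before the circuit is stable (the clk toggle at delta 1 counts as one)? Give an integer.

t=0 Δ0: clk=0 a=0 d=1 c=1 b=1
  Δ1: clk:0→1
  Δ2: c:1→0
  Δ3: d:1→0
  (3Δ to stable)
t=1 Δ0: clk=1 a=0 d=0 c=0 b=1
  Δ1: clk:1→0
  (1Δ to stable)

3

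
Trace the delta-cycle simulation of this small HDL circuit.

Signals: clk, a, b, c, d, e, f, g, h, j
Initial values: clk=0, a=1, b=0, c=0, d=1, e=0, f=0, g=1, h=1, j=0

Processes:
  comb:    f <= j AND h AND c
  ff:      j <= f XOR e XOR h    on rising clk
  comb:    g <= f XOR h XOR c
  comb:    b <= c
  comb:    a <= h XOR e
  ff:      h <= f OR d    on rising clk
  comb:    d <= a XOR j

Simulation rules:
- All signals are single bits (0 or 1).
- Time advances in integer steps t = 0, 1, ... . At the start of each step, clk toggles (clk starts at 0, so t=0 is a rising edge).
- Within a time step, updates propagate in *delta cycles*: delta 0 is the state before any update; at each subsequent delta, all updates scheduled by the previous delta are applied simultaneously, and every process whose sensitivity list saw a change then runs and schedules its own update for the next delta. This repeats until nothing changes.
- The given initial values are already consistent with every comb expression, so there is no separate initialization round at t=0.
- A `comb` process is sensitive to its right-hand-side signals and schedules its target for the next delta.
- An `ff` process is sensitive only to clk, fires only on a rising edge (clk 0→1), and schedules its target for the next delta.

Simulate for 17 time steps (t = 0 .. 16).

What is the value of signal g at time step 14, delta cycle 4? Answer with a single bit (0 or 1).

0

[bits: clk,j,g,h,e,b,c,d,f,a]
t=0: Δ0=0011000101 Δ1=1011000101 Δ2=1111000101 Δ3=1111000001 | 3Δ
t=1: Δ0=1111000001 Δ1=0111000001 | 1Δ
t=2: Δ0=0111000001 Δ1=1111000001 Δ2=1110000001 Δ3=1100000000 Δ4=1100000100 | 4Δ
t=3: Δ0=1100000100 Δ1=0100000100 | 1Δ
t=4: Δ0=0100000100 Δ1=1100000100 Δ2=1001000100 Δ3=1011000001 Δ4=1011000101 | 4Δ
t=5: Δ0=1011000101 Δ1=0011000101 | 1Δ
t=6: Δ0=0011000101 Δ1=1011000101 Δ2=1111000101 Δ3=1111000001 | 3Δ
t=7: Δ0=1111000001 Δ1=0111000001 | 1Δ
t=8: Δ0=0111000001 Δ1=1111000001 Δ2=1110000001 Δ3=1100000000 Δ4=1100000100 | 4Δ
t=9: Δ0=1100000100 Δ1=0100000100 | 1Δ
t=10: Δ0=0100000100 Δ1=1100000100 Δ2=1001000100 Δ3=1011000001 Δ4=1011000101 | 4Δ
t=11: Δ0=1011000101 Δ1=0011000101 | 1Δ
t=12: Δ0=0011000101 Δ1=1011000101 Δ2=1111000101 Δ3=1111000001 | 3Δ
t=13: Δ0=1111000001 Δ1=0111000001 | 1Δ
t=14: Δ0=0111000001 Δ1=1111000001 Δ2=1110000001 Δ3=1100000000 Δ4=1100000100 | 4Δ
t=15: Δ0=1100000100 Δ1=0100000100 | 1Δ
t=16: Δ0=0100000100 Δ1=1100000100 Δ2=1001000100 Δ3=1011000001 Δ4=1011000101 | 4Δ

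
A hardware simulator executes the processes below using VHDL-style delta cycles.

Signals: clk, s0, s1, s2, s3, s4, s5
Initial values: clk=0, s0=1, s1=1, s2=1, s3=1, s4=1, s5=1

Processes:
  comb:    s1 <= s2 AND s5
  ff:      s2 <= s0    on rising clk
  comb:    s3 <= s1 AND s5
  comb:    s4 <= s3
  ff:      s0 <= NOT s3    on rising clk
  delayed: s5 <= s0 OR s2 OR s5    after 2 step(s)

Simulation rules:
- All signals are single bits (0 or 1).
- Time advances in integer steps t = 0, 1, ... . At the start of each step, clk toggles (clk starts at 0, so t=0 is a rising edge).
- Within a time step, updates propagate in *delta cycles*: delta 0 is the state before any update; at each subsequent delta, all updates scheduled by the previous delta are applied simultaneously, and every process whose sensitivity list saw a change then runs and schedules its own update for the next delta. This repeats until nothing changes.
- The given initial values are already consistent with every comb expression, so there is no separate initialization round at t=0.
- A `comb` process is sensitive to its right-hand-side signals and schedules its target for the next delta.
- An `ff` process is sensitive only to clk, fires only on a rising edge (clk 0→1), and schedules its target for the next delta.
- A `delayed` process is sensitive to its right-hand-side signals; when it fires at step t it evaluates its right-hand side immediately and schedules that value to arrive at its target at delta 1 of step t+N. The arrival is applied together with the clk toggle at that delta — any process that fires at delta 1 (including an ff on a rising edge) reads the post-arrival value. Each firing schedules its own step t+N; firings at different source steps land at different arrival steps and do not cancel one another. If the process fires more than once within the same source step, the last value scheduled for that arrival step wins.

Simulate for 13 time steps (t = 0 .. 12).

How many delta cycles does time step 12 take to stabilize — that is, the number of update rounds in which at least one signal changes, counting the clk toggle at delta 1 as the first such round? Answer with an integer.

2

t=0 Δ0: s5=1 s1=1 s2=1 s3=1 clk=0 s4=1 s0=1
  Δ1: clk:0→1
  Δ2: s0:1→0
  (2Δ to stable)
t=1 Δ0: s5=1 s1=1 s2=1 s3=1 clk=1 s4=1 s0=0
  Δ1: clk:1→0
  (1Δ to stable)
t=2 Δ0: s5=1 s1=1 s2=1 s3=1 clk=0 s4=1 s0=0
  Δ1: clk:0→1
  Δ2: s2:1→0
  Δ3: s1:1→0
  Δ4: s3:1→0
  Δ5: s4:1→0
  (5Δ to stable)
t=3 Δ0: s5=1 s1=0 s2=0 s3=0 clk=1 s4=0 s0=0
  Δ1: clk:1→0
  (1Δ to stable)
t=4 Δ0: s5=1 s1=0 s2=0 s3=0 clk=0 s4=0 s0=0
  Δ1: clk:0→1
  Δ2: s0:0→1
  (2Δ to stable)
t=5 Δ0: s5=1 s1=0 s2=0 s3=0 clk=1 s4=0 s0=1
  Δ1: clk:1→0
  (1Δ to stable)
t=6 Δ0: s5=1 s1=0 s2=0 s3=0 clk=0 s4=0 s0=1
  Δ1: clk:0→1
  Δ2: s2:0→1
  Δ3: s1:0→1
  Δ4: s3:0→1
  Δ5: s4:0→1
  (5Δ to stable)
t=7 Δ0: s5=1 s1=1 s2=1 s3=1 clk=1 s4=1 s0=1
  Δ1: clk:1→0
  (1Δ to stable)
t=8 Δ0: s5=1 s1=1 s2=1 s3=1 clk=0 s4=1 s0=1
  Δ1: clk:0→1
  Δ2: s0:1→0
  (2Δ to stable)
t=9 Δ0: s5=1 s1=1 s2=1 s3=1 clk=1 s4=1 s0=0
  Δ1: clk:1→0
  (1Δ to stable)
t=10 Δ0: s5=1 s1=1 s2=1 s3=1 clk=0 s4=1 s0=0
  Δ1: clk:0→1
  Δ2: s2:1→0
  Δ3: s1:1→0
  Δ4: s3:1→0
  Δ5: s4:1→0
  (5Δ to stable)
t=11 Δ0: s5=1 s1=0 s2=0 s3=0 clk=1 s4=0 s0=0
  Δ1: clk:1→0
  (1Δ to stable)
t=12 Δ0: s5=1 s1=0 s2=0 s3=0 clk=0 s4=0 s0=0
  Δ1: clk:0→1
  Δ2: s0:0→1
  (2Δ to stable)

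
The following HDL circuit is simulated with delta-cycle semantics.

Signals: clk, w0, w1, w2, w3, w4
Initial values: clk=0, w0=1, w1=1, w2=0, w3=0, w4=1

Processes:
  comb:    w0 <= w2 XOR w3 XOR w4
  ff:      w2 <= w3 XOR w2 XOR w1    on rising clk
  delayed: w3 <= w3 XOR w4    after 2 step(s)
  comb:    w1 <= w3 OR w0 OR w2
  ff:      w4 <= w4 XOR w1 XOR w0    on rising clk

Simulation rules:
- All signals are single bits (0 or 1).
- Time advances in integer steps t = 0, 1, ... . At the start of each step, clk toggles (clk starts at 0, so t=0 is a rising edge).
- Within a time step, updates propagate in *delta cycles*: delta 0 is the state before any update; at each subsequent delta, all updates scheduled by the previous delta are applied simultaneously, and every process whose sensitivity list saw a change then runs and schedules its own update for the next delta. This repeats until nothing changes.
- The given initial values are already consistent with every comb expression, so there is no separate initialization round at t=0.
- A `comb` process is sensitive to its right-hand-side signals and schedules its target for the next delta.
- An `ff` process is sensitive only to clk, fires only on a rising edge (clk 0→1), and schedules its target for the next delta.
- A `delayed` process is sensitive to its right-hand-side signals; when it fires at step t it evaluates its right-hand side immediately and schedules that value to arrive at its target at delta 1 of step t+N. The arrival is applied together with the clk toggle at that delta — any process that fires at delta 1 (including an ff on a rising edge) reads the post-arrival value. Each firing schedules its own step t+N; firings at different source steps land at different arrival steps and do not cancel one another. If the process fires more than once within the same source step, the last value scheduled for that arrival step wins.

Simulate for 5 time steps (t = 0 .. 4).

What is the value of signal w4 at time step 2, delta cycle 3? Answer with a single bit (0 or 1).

t0.Δ0 w2=0 w4=1 w3=0 w1=1 w0=1 clk=0
t0.Δ1 w2=0 w4=1 w3=0 w1=1 w0=1 clk=1
t0.Δ2 w2=1 w4=1 w3=0 w1=1 w0=1 clk=1
t0.Δ3 w2=1 w4=1 w3=0 w1=1 w0=0 clk=1
t1.Δ0 w2=1 w4=1 w3=0 w1=1 w0=0 clk=1
t1.Δ1 w2=1 w4=1 w3=0 w1=1 w0=0 clk=0
t2.Δ0 w2=1 w4=1 w3=0 w1=1 w0=0 clk=0
t2.Δ1 w2=1 w4=1 w3=0 w1=1 w0=0 clk=1
t2.Δ2 w2=0 w4=0 w3=0 w1=1 w0=0 clk=1
t2.Δ3 w2=0 w4=0 w3=0 w1=0 w0=0 clk=1
t3.Δ0 w2=0 w4=0 w3=0 w1=0 w0=0 clk=1
t3.Δ1 w2=0 w4=0 w3=0 w1=0 w0=0 clk=0
t4.Δ0 w2=0 w4=0 w3=0 w1=0 w0=0 clk=0
t4.Δ1 w2=0 w4=0 w3=0 w1=0 w0=0 clk=1

0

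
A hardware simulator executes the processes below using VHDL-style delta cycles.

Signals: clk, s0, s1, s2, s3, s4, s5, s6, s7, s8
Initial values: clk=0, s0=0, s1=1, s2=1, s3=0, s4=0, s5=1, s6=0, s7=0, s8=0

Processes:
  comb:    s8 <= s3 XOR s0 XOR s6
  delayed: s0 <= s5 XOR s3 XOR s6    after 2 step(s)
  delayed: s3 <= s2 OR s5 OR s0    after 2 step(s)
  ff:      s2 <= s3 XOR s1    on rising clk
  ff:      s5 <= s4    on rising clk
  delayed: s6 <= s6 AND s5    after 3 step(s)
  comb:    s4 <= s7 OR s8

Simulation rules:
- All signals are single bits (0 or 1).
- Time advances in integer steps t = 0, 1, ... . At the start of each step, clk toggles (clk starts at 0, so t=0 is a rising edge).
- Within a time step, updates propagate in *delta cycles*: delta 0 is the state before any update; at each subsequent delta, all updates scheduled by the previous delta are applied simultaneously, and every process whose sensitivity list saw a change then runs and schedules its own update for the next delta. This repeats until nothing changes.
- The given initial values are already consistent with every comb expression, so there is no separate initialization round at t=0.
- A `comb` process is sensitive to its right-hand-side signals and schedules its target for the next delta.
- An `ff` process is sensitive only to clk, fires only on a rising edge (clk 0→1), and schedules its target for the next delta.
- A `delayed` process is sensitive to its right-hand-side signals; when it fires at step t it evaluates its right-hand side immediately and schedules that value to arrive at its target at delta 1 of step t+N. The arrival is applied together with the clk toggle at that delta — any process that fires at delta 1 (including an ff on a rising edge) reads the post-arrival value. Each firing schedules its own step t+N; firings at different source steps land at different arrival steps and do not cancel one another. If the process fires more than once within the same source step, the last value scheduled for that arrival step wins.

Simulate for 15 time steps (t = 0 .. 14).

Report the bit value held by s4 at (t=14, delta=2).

t0.Δ0 s0=0 s8=0 s3=0 s7=0 s6=0 clk=0 s2=1 s5=1 s4=0 s1=1
t0.Δ1 s0=0 s8=0 s3=0 s7=0 s6=0 clk=1 s2=1 s5=1 s4=0 s1=1
t0.Δ2 s0=0 s8=0 s3=0 s7=0 s6=0 clk=1 s2=1 s5=0 s4=0 s1=1
t1.Δ0 s0=0 s8=0 s3=0 s7=0 s6=0 clk=1 s2=1 s5=0 s4=0 s1=1
t1.Δ1 s0=0 s8=0 s3=0 s7=0 s6=0 clk=0 s2=1 s5=0 s4=0 s1=1
t2.Δ0 s0=0 s8=0 s3=0 s7=0 s6=0 clk=0 s2=1 s5=0 s4=0 s1=1
t2.Δ1 s0=0 s8=0 s3=1 s7=0 s6=0 clk=1 s2=1 s5=0 s4=0 s1=1
t2.Δ2 s0=0 s8=1 s3=1 s7=0 s6=0 clk=1 s2=0 s5=0 s4=0 s1=1
t2.Δ3 s0=0 s8=1 s3=1 s7=0 s6=0 clk=1 s2=0 s5=0 s4=1 s1=1
t3.Δ0 s0=0 s8=1 s3=1 s7=0 s6=0 clk=1 s2=0 s5=0 s4=1 s1=1
t3.Δ1 s0=0 s8=1 s3=1 s7=0 s6=0 clk=0 s2=0 s5=0 s4=1 s1=1
t4.Δ0 s0=0 s8=1 s3=1 s7=0 s6=0 clk=0 s2=0 s5=0 s4=1 s1=1
t4.Δ1 s0=1 s8=1 s3=0 s7=0 s6=0 clk=1 s2=0 s5=0 s4=1 s1=1
t4.Δ2 s0=1 s8=1 s3=0 s7=0 s6=0 clk=1 s2=1 s5=1 s4=1 s1=1
t5.Δ0 s0=1 s8=1 s3=0 s7=0 s6=0 clk=1 s2=1 s5=1 s4=1 s1=1
t5.Δ1 s0=1 s8=1 s3=0 s7=0 s6=0 clk=0 s2=1 s5=1 s4=1 s1=1
t6.Δ0 s0=1 s8=1 s3=0 s7=0 s6=0 clk=0 s2=1 s5=1 s4=1 s1=1
t6.Δ1 s0=1 s8=1 s3=1 s7=0 s6=0 clk=1 s2=1 s5=1 s4=1 s1=1
t6.Δ2 s0=1 s8=0 s3=1 s7=0 s6=0 clk=1 s2=0 s5=1 s4=1 s1=1
t6.Δ3 s0=1 s8=0 s3=1 s7=0 s6=0 clk=1 s2=0 s5=1 s4=0 s1=1
t7.Δ0 s0=1 s8=0 s3=1 s7=0 s6=0 clk=1 s2=0 s5=1 s4=0 s1=1
t7.Δ1 s0=1 s8=0 s3=1 s7=0 s6=0 clk=0 s2=0 s5=1 s4=0 s1=1
t8.Δ0 s0=1 s8=0 s3=1 s7=0 s6=0 clk=0 s2=0 s5=1 s4=0 s1=1
t8.Δ1 s0=0 s8=0 s3=1 s7=0 s6=0 clk=1 s2=0 s5=1 s4=0 s1=1
t8.Δ2 s0=0 s8=1 s3=1 s7=0 s6=0 clk=1 s2=0 s5=0 s4=0 s1=1
t8.Δ3 s0=0 s8=1 s3=1 s7=0 s6=0 clk=1 s2=0 s5=0 s4=1 s1=1
t9.Δ0 s0=0 s8=1 s3=1 s7=0 s6=0 clk=1 s2=0 s5=0 s4=1 s1=1
t9.Δ1 s0=0 s8=1 s3=1 s7=0 s6=0 clk=0 s2=0 s5=0 s4=1 s1=1
t10.Δ0 s0=0 s8=1 s3=1 s7=0 s6=0 clk=0 s2=0 s5=0 s4=1 s1=1
t10.Δ1 s0=1 s8=1 s3=0 s7=0 s6=0 clk=1 s2=0 s5=0 s4=1 s1=1
t10.Δ2 s0=1 s8=1 s3=0 s7=0 s6=0 clk=1 s2=1 s5=1 s4=1 s1=1
t11.Δ0 s0=1 s8=1 s3=0 s7=0 s6=0 clk=1 s2=1 s5=1 s4=1 s1=1
t11.Δ1 s0=1 s8=1 s3=0 s7=0 s6=0 clk=0 s2=1 s5=1 s4=1 s1=1
t12.Δ0 s0=1 s8=1 s3=0 s7=0 s6=0 clk=0 s2=1 s5=1 s4=1 s1=1
t12.Δ1 s0=1 s8=1 s3=1 s7=0 s6=0 clk=1 s2=1 s5=1 s4=1 s1=1
t12.Δ2 s0=1 s8=0 s3=1 s7=0 s6=0 clk=1 s2=0 s5=1 s4=1 s1=1
t12.Δ3 s0=1 s8=0 s3=1 s7=0 s6=0 clk=1 s2=0 s5=1 s4=0 s1=1
t13.Δ0 s0=1 s8=0 s3=1 s7=0 s6=0 clk=1 s2=0 s5=1 s4=0 s1=1
t13.Δ1 s0=1 s8=0 s3=1 s7=0 s6=0 clk=0 s2=0 s5=1 s4=0 s1=1
t14.Δ0 s0=1 s8=0 s3=1 s7=0 s6=0 clk=0 s2=0 s5=1 s4=0 s1=1
t14.Δ1 s0=0 s8=0 s3=1 s7=0 s6=0 clk=1 s2=0 s5=1 s4=0 s1=1
t14.Δ2 s0=0 s8=1 s3=1 s7=0 s6=0 clk=1 s2=0 s5=0 s4=0 s1=1
t14.Δ3 s0=0 s8=1 s3=1 s7=0 s6=0 clk=1 s2=0 s5=0 s4=1 s1=1

0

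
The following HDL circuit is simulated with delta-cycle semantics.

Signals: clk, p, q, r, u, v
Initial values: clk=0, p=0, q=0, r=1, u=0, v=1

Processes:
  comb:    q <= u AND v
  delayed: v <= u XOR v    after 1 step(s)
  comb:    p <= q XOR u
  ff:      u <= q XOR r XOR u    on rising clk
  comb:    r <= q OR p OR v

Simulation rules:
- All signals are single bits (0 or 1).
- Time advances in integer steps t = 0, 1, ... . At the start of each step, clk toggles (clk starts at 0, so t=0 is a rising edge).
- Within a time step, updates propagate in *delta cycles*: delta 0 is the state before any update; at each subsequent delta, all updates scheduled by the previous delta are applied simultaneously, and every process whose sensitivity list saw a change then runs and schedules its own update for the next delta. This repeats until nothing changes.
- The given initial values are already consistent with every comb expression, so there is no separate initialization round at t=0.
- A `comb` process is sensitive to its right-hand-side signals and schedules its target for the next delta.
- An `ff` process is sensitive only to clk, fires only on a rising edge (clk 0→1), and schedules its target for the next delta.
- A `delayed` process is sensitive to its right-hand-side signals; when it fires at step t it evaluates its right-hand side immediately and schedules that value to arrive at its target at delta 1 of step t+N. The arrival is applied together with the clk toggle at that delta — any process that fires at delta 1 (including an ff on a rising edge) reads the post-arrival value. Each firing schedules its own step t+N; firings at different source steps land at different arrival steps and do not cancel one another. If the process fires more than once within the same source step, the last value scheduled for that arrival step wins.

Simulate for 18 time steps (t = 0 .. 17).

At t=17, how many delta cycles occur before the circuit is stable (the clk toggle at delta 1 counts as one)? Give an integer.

4

t0.Δ0 u=0 v=1 q=0 p=0 r=1 clk=0
t0.Δ1 u=0 v=1 q=0 p=0 r=1 clk=1
t0.Δ2 u=1 v=1 q=0 p=0 r=1 clk=1
t0.Δ3 u=1 v=1 q=1 p=1 r=1 clk=1
t0.Δ4 u=1 v=1 q=1 p=0 r=1 clk=1
t1.Δ0 u=1 v=1 q=1 p=0 r=1 clk=1
t1.Δ1 u=1 v=0 q=1 p=0 r=1 clk=0
t1.Δ2 u=1 v=0 q=0 p=0 r=1 clk=0
t1.Δ3 u=1 v=0 q=0 p=1 r=0 clk=0
t1.Δ4 u=1 v=0 q=0 p=1 r=1 clk=0
t2.Δ0 u=1 v=0 q=0 p=1 r=1 clk=0
t2.Δ1 u=1 v=1 q=0 p=1 r=1 clk=1
t2.Δ2 u=0 v=1 q=1 p=1 r=1 clk=1
t2.Δ3 u=0 v=1 q=0 p=1 r=1 clk=1
t2.Δ4 u=0 v=1 q=0 p=0 r=1 clk=1
t3.Δ0 u=0 v=1 q=0 p=0 r=1 clk=1
t3.Δ1 u=0 v=1 q=0 p=0 r=1 clk=0
t4.Δ0 u=0 v=1 q=0 p=0 r=1 clk=0
t4.Δ1 u=0 v=1 q=0 p=0 r=1 clk=1
t4.Δ2 u=1 v=1 q=0 p=0 r=1 clk=1
t4.Δ3 u=1 v=1 q=1 p=1 r=1 clk=1
t4.Δ4 u=1 v=1 q=1 p=0 r=1 clk=1
t5.Δ0 u=1 v=1 q=1 p=0 r=1 clk=1
t5.Δ1 u=1 v=0 q=1 p=0 r=1 clk=0
t5.Δ2 u=1 v=0 q=0 p=0 r=1 clk=0
t5.Δ3 u=1 v=0 q=0 p=1 r=0 clk=0
t5.Δ4 u=1 v=0 q=0 p=1 r=1 clk=0
t6.Δ0 u=1 v=0 q=0 p=1 r=1 clk=0
t6.Δ1 u=1 v=1 q=0 p=1 r=1 clk=1
t6.Δ2 u=0 v=1 q=1 p=1 r=1 clk=1
t6.Δ3 u=0 v=1 q=0 p=1 r=1 clk=1
t6.Δ4 u=0 v=1 q=0 p=0 r=1 clk=1
t7.Δ0 u=0 v=1 q=0 p=0 r=1 clk=1
t7.Δ1 u=0 v=1 q=0 p=0 r=1 clk=0
t8.Δ0 u=0 v=1 q=0 p=0 r=1 clk=0
t8.Δ1 u=0 v=1 q=0 p=0 r=1 clk=1
t8.Δ2 u=1 v=1 q=0 p=0 r=1 clk=1
t8.Δ3 u=1 v=1 q=1 p=1 r=1 clk=1
t8.Δ4 u=1 v=1 q=1 p=0 r=1 clk=1
t9.Δ0 u=1 v=1 q=1 p=0 r=1 clk=1
t9.Δ1 u=1 v=0 q=1 p=0 r=1 clk=0
t9.Δ2 u=1 v=0 q=0 p=0 r=1 clk=0
t9.Δ3 u=1 v=0 q=0 p=1 r=0 clk=0
t9.Δ4 u=1 v=0 q=0 p=1 r=1 clk=0
t10.Δ0 u=1 v=0 q=0 p=1 r=1 clk=0
t10.Δ1 u=1 v=1 q=0 p=1 r=1 clk=1
t10.Δ2 u=0 v=1 q=1 p=1 r=1 clk=1
t10.Δ3 u=0 v=1 q=0 p=1 r=1 clk=1
t10.Δ4 u=0 v=1 q=0 p=0 r=1 clk=1
t11.Δ0 u=0 v=1 q=0 p=0 r=1 clk=1
t11.Δ1 u=0 v=1 q=0 p=0 r=1 clk=0
t12.Δ0 u=0 v=1 q=0 p=0 r=1 clk=0
t12.Δ1 u=0 v=1 q=0 p=0 r=1 clk=1
t12.Δ2 u=1 v=1 q=0 p=0 r=1 clk=1
t12.Δ3 u=1 v=1 q=1 p=1 r=1 clk=1
t12.Δ4 u=1 v=1 q=1 p=0 r=1 clk=1
t13.Δ0 u=1 v=1 q=1 p=0 r=1 clk=1
t13.Δ1 u=1 v=0 q=1 p=0 r=1 clk=0
t13.Δ2 u=1 v=0 q=0 p=0 r=1 clk=0
t13.Δ3 u=1 v=0 q=0 p=1 r=0 clk=0
t13.Δ4 u=1 v=0 q=0 p=1 r=1 clk=0
t14.Δ0 u=1 v=0 q=0 p=1 r=1 clk=0
t14.Δ1 u=1 v=1 q=0 p=1 r=1 clk=1
t14.Δ2 u=0 v=1 q=1 p=1 r=1 clk=1
t14.Δ3 u=0 v=1 q=0 p=1 r=1 clk=1
t14.Δ4 u=0 v=1 q=0 p=0 r=1 clk=1
t15.Δ0 u=0 v=1 q=0 p=0 r=1 clk=1
t15.Δ1 u=0 v=1 q=0 p=0 r=1 clk=0
t16.Δ0 u=0 v=1 q=0 p=0 r=1 clk=0
t16.Δ1 u=0 v=1 q=0 p=0 r=1 clk=1
t16.Δ2 u=1 v=1 q=0 p=0 r=1 clk=1
t16.Δ3 u=1 v=1 q=1 p=1 r=1 clk=1
t16.Δ4 u=1 v=1 q=1 p=0 r=1 clk=1
t17.Δ0 u=1 v=1 q=1 p=0 r=1 clk=1
t17.Δ1 u=1 v=0 q=1 p=0 r=1 clk=0
t17.Δ2 u=1 v=0 q=0 p=0 r=1 clk=0
t17.Δ3 u=1 v=0 q=0 p=1 r=0 clk=0
t17.Δ4 u=1 v=0 q=0 p=1 r=1 clk=0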